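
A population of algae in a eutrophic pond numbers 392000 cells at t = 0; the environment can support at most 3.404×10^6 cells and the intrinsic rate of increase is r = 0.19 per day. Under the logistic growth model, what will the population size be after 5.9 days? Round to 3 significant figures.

A = (K − N₀)/N₀ = (3.404×10^6 − 392000)/392000 = 7.6837.
N(t) = K/(1 + A·e^(−rt)) = 3.404×10^6/(1 + 7.6837×e^(−0.19×5.9)).
e^(−1.121) = 0.32595; denominator = 1 + 7.6837×0.32595 = 3.5045.
N = 3.404×10^6/3.5045 = 971317.

971000 cells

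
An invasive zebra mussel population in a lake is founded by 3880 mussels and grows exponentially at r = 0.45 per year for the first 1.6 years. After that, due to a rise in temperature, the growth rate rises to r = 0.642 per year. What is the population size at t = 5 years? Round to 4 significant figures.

70710 mussels

Phase 1: N(1.6) = 3880·e^(0.45×1.6) = 3880·e^0.72 = 7971.2.
Phase 2 runs for 5 − 1.6 = 3.4 years at r = 0.642.
N(5) = 7971.2·e^(0.642×3.4) = 7971.2·e^2.183 = 70713.4.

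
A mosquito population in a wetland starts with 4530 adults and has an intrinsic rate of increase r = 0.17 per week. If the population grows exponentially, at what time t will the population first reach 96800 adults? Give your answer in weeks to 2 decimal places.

18.01 weeks

Set N₀·e^(rt) = 96800: e^(0.17·t) = 96800/4530 = 21.369.
0.17·t = ln(21.369) = 3.0619, so t = 3.0619/0.17 = 18.011.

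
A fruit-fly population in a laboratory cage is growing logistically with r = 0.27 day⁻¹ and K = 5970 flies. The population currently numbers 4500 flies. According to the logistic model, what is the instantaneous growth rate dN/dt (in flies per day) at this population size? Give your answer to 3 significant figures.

299 flies per day

dN/dt = rN(1 − N/K) = 0.27 × 4500 × (1 − 4500/5970).
1 − 4500/5970 = 0.24623; dN/dt = 0.27 × 4500 × 0.24623 = 299.17.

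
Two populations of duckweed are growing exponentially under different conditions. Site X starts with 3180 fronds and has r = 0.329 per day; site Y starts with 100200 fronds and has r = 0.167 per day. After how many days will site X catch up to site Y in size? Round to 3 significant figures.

21.3 days

Set 3180·e^(0.329t) = 100200·e^(0.167t).
e^((0.329 − 0.167)t) = 100200/3180 → e^(0.162·t) = 31.509.
0.162·t = ln(31.509) = 3.4503, so t = 3.4503/0.162 = 21.298.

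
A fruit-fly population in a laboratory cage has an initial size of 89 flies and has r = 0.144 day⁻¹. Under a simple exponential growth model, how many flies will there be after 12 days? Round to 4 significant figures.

N(t) = N₀·e^(rt) = 89 × e^(0.144×12) = 89 × e^1.728.
e^1.728 ≈ 5.6294, so N ≈ 89 × 5.6294 = 501.015.

501.0 flies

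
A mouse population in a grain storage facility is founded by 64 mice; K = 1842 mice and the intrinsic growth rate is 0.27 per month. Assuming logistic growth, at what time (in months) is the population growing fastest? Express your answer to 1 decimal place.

Logistic growth is fastest at N = K/2 = 921.
A = (K − N₀)/N₀ = 27.781. Set K/(1 + A·e^(−rt)) = K/2 → A·e^(−rt) = 1.
e^(−0.27t) = 1/27.781 = 0.0359955, so t = ln(27.781)/0.27 = 3.3244/0.27 = 12.312.

12.3 months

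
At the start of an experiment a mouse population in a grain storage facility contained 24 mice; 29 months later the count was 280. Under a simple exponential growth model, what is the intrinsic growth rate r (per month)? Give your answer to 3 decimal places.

0.085 per month

From N(t) = N₀·e^(rt): e^(r·29) = 280/24 = 11.667.
r·29 = ln(11.667) = 2.4567, so r = 2.4567/29 = 0.084715.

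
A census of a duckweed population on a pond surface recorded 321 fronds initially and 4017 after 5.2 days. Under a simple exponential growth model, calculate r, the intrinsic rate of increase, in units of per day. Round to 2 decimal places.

From N(t) = N₀·e^(rt): e^(r·5.2) = 4017/321 = 12.514.
r·5.2 = ln(12.514) = 2.5268, so r = 2.5268/5.2 = 0.48593.

0.49 per day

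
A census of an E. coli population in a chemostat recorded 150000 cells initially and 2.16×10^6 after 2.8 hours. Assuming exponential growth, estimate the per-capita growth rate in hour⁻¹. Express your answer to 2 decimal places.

From N(t) = N₀·e^(rt): e^(r·2.8) = 2.16×10^6/150000 = 14.4.
r·2.8 = ln(14.4) = 2.6672, so r = 2.6672/2.8 = 0.95258.

0.95 per hour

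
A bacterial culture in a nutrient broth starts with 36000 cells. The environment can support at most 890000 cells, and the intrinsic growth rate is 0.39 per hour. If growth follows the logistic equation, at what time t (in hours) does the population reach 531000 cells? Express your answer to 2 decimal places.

9.12 hours

A = (K − N₀)/N₀ = (890000 − 36000)/36000 = 23.722.
Solve 890000/(1 + 23.722·e^(−0.39t)) = 531000: 1 + 23.722·e^(−0.39t) = 1.6761, so e^(−0.39t) = 0.0285.
−0.39·t = ln(0.0285) = -3.5579, so t = 3.5579/0.39 = 9.1227.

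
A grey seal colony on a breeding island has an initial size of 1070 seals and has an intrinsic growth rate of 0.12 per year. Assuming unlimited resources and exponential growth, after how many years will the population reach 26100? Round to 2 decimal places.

26.62 years

Set N₀·e^(rt) = 26100: e^(0.12·t) = 26100/1070 = 24.393.
0.12·t = ln(24.393) = 3.1943, so t = 3.1943/0.12 = 26.619.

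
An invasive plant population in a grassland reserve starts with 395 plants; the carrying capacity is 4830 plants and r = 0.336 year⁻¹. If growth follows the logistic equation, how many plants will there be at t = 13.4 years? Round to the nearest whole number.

4296 plants

A = (K − N₀)/N₀ = (4830 − 395)/395 = 11.228.
N(t) = K/(1 + A·e^(−rt)) = 4830/(1 + 11.228×e^(−0.336×13.4)).
e^(−4.502) = 0.011082; denominator = 1 + 11.228×0.011082 = 1.1244.
N = 4830/1.1244 = 4295.51.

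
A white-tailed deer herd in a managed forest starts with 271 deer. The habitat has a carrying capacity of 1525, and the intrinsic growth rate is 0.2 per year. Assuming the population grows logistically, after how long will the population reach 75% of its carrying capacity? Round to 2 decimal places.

A = (K − N₀)/N₀ = (1525 − 271)/271 = 4.6273.
Solve 1525/(1 + 4.6273·e^(−0.2t)) = 1143.75: 1 + 4.6273·e^(−0.2t) = 1.3333, so e^(−0.2t) = 0.0720362.
−0.2·t = ln(0.0720362) = -2.6306, so t = 2.6306/0.2 = 13.153.

13.15 years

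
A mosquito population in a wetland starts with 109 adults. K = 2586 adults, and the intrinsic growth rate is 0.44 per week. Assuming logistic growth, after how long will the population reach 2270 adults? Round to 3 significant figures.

A = (K − N₀)/N₀ = (2586 − 109)/109 = 22.725.
Solve 2586/(1 + 22.725·e^(−0.44t)) = 2270: 1 + 22.725·e^(−0.44t) = 1.1392, so e^(−0.44t) = 0.00612578.
−0.44·t = ln(0.00612578) = -5.0952, so t = 5.0952/0.44 = 11.58.

11.6 weeks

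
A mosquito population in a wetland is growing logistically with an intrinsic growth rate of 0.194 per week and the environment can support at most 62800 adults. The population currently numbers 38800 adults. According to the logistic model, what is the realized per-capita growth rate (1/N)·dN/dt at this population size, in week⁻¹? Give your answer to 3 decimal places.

0.074 per week

(1/N)·dN/dt = r(1 − N/K) = 0.194 × (1 − 38800/62800).
= 0.194 × 0.38217 = 0.07414.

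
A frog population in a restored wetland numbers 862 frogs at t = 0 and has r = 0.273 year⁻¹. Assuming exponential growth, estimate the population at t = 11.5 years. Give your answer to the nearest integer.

19906 frogs

N(t) = N₀·e^(rt) = 862 × e^(0.273×11.5) = 862 × e^3.14.
e^3.14 ≈ 23.092, so N ≈ 862 × 23.092 = 19905.6.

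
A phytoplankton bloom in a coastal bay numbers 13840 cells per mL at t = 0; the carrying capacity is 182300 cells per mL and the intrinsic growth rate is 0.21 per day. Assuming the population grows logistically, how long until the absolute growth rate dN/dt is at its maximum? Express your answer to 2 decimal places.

Logistic growth is fastest at N = K/2 = 91150.
A = (K − N₀)/N₀ = 12.172. Set K/(1 + A·e^(−rt)) = K/2 → A·e^(−rt) = 1.
e^(−0.21t) = 1/12.172 = 0.082156, so t = ln(12.172)/0.21 = 2.4991/0.21 = 11.901.

11.90 days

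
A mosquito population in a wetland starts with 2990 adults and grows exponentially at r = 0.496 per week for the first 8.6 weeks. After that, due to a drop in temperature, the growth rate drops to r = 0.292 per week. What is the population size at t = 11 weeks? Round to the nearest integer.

429093 adults

Phase 1: N(8.6) = 2990·e^(0.496×8.6) = 2990·e^4.266 = 212911.
Phase 2 runs for 11 − 8.6 = 2.4 weeks at r = 0.292.
N(11) = 212911·e^(0.292×2.4) = 212911·e^0.7008 = 429093.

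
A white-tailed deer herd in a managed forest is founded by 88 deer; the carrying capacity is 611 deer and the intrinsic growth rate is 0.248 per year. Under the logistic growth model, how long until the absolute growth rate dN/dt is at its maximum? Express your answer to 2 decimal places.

Logistic growth is fastest at N = K/2 = 305.5.
A = (K − N₀)/N₀ = 5.9432. Set K/(1 + A·e^(−rt)) = K/2 → A·e^(−rt) = 1.
e^(−0.248t) = 1/5.9432 = 0.16826, so t = ln(5.9432)/0.248 = 1.7822/0.248 = 7.1865.

7.19 years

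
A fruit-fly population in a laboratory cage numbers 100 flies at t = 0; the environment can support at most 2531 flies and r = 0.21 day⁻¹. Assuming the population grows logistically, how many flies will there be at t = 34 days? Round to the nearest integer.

2483 flies

A = (K − N₀)/N₀ = (2531 − 100)/100 = 24.31.
N(t) = K/(1 + A·e^(−rt)) = 2531/(1 + 24.31×e^(−0.21×34)).
e^(−7.14) = 0.00079275; denominator = 1 + 24.31×0.00079275 = 1.0193.
N = 2531/1.0193 = 2483.15.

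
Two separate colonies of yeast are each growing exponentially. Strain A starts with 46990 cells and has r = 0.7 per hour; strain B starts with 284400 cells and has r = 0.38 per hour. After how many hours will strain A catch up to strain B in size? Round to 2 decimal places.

5.63 hours

Set 46990·e^(0.7t) = 284400·e^(0.38t).
e^((0.7 − 0.38)t) = 284400/46990 → e^(0.32·t) = 6.0524.
0.32·t = ln(6.0524) = 1.8004, so t = 1.8004/0.32 = 5.6264.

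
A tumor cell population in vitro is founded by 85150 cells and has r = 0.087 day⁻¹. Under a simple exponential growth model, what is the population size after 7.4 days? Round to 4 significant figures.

N(t) = N₀·e^(rt) = 85150 × e^(0.087×7.4) = 85150 × e^0.6438.
e^0.6438 ≈ 1.9037, so N ≈ 85150 × 1.9037 = 162100.

162100 cells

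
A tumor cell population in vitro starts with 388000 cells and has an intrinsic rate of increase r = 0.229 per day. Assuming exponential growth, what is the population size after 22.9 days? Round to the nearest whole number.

73504752 cells

N(t) = N₀·e^(rt) = 388000 × e^(0.229×22.9) = 388000 × e^5.244.
e^5.244 ≈ 189.45, so N ≈ 388000 × 189.45 = 7.350475×10^7.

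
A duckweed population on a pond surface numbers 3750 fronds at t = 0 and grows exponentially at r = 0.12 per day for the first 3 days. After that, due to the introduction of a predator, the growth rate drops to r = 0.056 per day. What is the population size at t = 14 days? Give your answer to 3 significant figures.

Phase 1: N(3) = 3750·e^(0.12×3) = 3750·e^0.36 = 5374.99.
Phase 2 runs for 14 − 3 = 11 days at r = 0.056.
N(14) = 5374.99·e^(0.056×11) = 5374.99·e^0.616 = 9951.82.

9950 fronds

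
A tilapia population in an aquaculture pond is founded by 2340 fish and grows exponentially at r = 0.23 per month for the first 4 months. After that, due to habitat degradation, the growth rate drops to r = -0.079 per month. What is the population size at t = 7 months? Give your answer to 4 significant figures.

4633 fish

Phase 1: N(4) = 2340·e^(0.23×4) = 2340·e^0.92 = 5871.74.
Phase 2 runs for 7 − 4 = 3 months at r = -0.079.
N(7) = 5871.74·e^(-0.079×3) = 5871.74·e^-0.237 = 4632.75.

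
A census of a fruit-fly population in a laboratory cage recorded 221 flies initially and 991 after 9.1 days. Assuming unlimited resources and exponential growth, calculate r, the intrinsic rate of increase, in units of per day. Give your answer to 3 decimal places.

From N(t) = N₀·e^(rt): e^(r·9.1) = 991/221 = 4.4842.
r·9.1 = ln(4.4842) = 1.5006, so r = 1.5006/9.1 = 0.1649.

0.165 per day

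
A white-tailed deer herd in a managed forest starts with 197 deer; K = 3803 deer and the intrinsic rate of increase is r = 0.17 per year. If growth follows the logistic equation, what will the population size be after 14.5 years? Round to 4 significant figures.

1488 deer

A = (K − N₀)/N₀ = (3803 − 197)/197 = 18.305.
N(t) = K/(1 + A·e^(−rt)) = 3803/(1 + 18.305×e^(−0.17×14.5)).
e^(−2.465) = 0.085009; denominator = 1 + 18.305×0.085009 = 2.5561.
N = 3803/2.5561 = 1487.84.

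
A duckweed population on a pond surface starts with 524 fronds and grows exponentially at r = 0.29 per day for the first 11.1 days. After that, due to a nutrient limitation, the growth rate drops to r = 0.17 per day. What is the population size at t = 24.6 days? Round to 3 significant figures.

130000 fronds

Phase 1: N(11.1) = 524·e^(0.29×11.1) = 524·e^3.219 = 13101.6.
Phase 2 runs for 24.6 − 11.1 = 13.5 days at r = 0.17.
N(24.6) = 13101.6·e^(0.17×13.5) = 13101.6·e^2.295 = 130026.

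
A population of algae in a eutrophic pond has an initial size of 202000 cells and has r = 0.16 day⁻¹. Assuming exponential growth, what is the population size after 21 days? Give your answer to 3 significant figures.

5820000 cells

N(t) = N₀·e^(rt) = 202000 × e^(0.16×21) = 202000 × e^3.36.
e^3.36 ≈ 28.789, so N ≈ 202000 × 28.789 = 5.815417×10^6.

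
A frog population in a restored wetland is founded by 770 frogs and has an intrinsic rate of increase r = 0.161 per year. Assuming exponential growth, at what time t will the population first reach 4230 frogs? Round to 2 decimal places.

Set N₀·e^(rt) = 4230: e^(0.161·t) = 4230/770 = 5.4935.
0.161·t = ln(5.4935) = 1.7036, so t = 1.7036/0.161 = 10.581.

10.58 years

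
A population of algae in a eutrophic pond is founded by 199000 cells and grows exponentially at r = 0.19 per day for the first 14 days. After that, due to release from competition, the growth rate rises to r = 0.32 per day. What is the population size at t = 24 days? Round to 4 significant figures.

Phase 1: N(14) = 199000·e^(0.19×14) = 199000·e^2.66 = 2.844962×10^6.
Phase 2 runs for 24 − 14 = 10 days at r = 0.32.
N(24) = 2.844962×10^6·e^(0.32×10) = 2.844962×10^6·e^3.2 = 6.97941×10^7.

69790000 cells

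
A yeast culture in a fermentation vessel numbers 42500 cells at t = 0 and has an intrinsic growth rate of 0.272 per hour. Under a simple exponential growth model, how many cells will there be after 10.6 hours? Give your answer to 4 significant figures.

759500 cells

N(t) = N₀·e^(rt) = 42500 × e^(0.272×10.6) = 42500 × e^2.883.
e^2.883 ≈ 17.871, so N ≈ 42500 × 17.871 = 759533.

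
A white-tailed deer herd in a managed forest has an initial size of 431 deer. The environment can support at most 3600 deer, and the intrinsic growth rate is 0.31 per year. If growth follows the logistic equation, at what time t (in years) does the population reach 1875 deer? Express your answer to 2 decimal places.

A = (K − N₀)/N₀ = (3600 − 431)/431 = 7.3527.
Solve 3600/(1 + 7.3527·e^(−0.31t)) = 1875: 1 + 7.3527·e^(−0.31t) = 1.92, so e^(−0.31t) = 0.125125.
−0.31·t = ln(0.125125) = -2.0784, so t = 2.0784/0.31 = 6.7047.

6.70 years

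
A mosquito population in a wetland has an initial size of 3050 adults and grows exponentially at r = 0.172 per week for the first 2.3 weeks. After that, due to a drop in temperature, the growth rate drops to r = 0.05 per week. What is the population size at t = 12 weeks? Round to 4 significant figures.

7358 adults

Phase 1: N(2.3) = 3050·e^(0.172×2.3) = 3050·e^0.3956 = 4530.09.
Phase 2 runs for 12 − 2.3 = 9.7 weeks at r = 0.05.
N(12) = 4530.09·e^(0.05×9.7) = 4530.09·e^0.485 = 7357.66.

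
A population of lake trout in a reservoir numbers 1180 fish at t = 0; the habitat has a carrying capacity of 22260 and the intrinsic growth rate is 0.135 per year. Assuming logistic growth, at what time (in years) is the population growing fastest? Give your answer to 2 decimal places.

Logistic growth is fastest at N = K/2 = 11130.
A = (K − N₀)/N₀ = 17.864. Set K/(1 + A·e^(−rt)) = K/2 → A·e^(−rt) = 1.
e^(−0.135t) = 1/17.864 = 0.0559772, so t = ln(17.864)/0.135 = 2.8828/0.135 = 21.354.

21.35 years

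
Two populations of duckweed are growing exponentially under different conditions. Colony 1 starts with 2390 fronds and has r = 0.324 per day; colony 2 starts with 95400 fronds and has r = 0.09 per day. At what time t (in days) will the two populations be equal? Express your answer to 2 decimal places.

Set 2390·e^(0.324t) = 95400·e^(0.09t).
e^((0.324 − 0.09)t) = 95400/2390 → e^(0.234·t) = 39.916.
0.234·t = ln(39.916) = 3.6868, so t = 3.6868/0.234 = 15.755.

15.76 days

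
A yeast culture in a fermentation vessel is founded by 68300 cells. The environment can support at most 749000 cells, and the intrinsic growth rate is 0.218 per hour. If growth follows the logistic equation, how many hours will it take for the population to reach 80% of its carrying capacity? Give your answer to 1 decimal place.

16.9 hours

A = (K − N₀)/N₀ = (749000 − 68300)/68300 = 9.9663.
Solve 749000/(1 + 9.9663·e^(−0.218t)) = 599200: 1 + 9.9663·e^(−0.218t) = 1.25, so e^(−0.218t) = 0.0250845.
−0.218·t = ln(0.0250845) = -3.6855, so t = 3.6855/0.218 = 16.906.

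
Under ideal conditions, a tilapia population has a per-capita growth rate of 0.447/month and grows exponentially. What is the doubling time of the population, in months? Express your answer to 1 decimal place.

Doubling time t_d = ln(2)/r = 0.6931/0.447 = 1.5507.

1.6 months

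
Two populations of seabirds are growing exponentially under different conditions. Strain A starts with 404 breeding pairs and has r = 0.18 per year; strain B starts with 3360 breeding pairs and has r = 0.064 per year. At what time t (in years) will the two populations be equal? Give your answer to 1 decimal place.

18.3 years

Set 404·e^(0.18t) = 3360·e^(0.064t).
e^((0.18 − 0.064)t) = 3360/404 → e^(0.116·t) = 8.3168.
0.116·t = ln(8.3168) = 2.1183, so t = 2.1183/0.116 = 18.261.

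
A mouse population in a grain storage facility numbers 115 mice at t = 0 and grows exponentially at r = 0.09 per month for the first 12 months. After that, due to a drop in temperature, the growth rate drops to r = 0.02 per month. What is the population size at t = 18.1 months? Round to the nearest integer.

383 mice

Phase 1: N(12) = 115·e^(0.09×12) = 115·e^1.08 = 338.638.
Phase 2 runs for 18.1 − 12 = 6.1 months at r = 0.02.
N(18.1) = 338.638·e^(0.02×6.1) = 338.638·e^0.122 = 382.578.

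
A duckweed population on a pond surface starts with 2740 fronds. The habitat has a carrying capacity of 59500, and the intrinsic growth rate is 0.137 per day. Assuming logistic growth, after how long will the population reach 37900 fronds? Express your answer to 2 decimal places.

A = (K − N₀)/N₀ = (59500 − 2740)/2740 = 20.715.
Solve 59500/(1 + 20.715·e^(−0.137t)) = 37900: 1 + 20.715·e^(−0.137t) = 1.5699, so e^(−0.137t) = 0.027512.
−0.137·t = ln(0.027512) = -3.5931, so t = 3.5931/0.137 = 26.227.

26.23 days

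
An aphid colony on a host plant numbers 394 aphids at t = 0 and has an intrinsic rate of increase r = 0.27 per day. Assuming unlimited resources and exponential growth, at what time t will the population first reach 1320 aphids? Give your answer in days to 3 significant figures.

Set N₀·e^(rt) = 1320: e^(0.27·t) = 1320/394 = 3.3503.
0.27·t = ln(3.3503) = 1.209, so t = 1.209/0.27 = 4.4779.

4.48 days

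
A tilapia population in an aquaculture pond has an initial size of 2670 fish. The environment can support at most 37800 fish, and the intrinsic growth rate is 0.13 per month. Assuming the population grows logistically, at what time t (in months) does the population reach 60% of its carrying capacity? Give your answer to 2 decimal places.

22.94 months

A = (K − N₀)/N₀ = (37800 − 2670)/2670 = 13.157.
Solve 37800/(1 + 13.157·e^(−0.13t)) = 22680: 1 + 13.157·e^(−0.13t) = 1.6667, so e^(−0.13t) = 0.0506689.
−0.13·t = ln(0.0506689) = -2.9824, so t = 2.9824/0.13 = 22.942.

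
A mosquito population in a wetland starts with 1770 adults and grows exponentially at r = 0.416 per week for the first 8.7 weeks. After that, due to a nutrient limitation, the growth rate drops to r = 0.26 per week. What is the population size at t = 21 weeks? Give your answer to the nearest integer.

1616760 adults

Phase 1: N(8.7) = 1770·e^(0.416×8.7) = 1770·e^3.619 = 66034.6.
Phase 2 runs for 21 − 8.7 = 12.3 weeks at r = 0.26.
N(21) = 66034.6·e^(0.26×12.3) = 66034.6·e^3.198 = 1.61676×10^6.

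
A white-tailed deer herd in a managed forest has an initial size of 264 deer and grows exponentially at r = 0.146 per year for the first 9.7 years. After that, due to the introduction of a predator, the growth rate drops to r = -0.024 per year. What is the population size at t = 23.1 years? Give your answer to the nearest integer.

Phase 1: N(9.7) = 264·e^(0.146×9.7) = 264·e^1.416 = 1088.06.
Phase 2 runs for 23.1 − 9.7 = 13.4 years at r = -0.024.
N(23.1) = 1088.06·e^(-0.024×13.4) = 1088.06·e^-0.3216 = 788.829.

789 deer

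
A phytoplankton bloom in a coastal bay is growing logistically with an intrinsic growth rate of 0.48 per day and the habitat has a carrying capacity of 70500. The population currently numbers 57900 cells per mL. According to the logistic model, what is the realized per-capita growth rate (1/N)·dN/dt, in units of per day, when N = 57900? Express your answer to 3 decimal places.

0.086 per day

(1/N)·dN/dt = r(1 − N/K) = 0.48 × (1 − 57900/70500).
= 0.48 × 0.17872 = 0.085787.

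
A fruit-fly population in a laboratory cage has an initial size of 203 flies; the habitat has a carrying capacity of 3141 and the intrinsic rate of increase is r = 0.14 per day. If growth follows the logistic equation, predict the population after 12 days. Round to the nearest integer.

850 flies

A = (K − N₀)/N₀ = (3141 − 203)/203 = 14.473.
N(t) = K/(1 + A·e^(−rt)) = 3141/(1 + 14.473×e^(−0.14×12)).
e^(−1.68) = 0.18637; denominator = 1 + 14.473×0.18637 = 3.6974.
N = 3141/3.6974 = 849.522.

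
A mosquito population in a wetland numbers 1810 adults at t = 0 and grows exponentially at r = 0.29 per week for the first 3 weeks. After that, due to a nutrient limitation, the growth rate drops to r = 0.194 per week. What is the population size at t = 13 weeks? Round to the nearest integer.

Phase 1: N(3) = 1810·e^(0.29×3) = 1810·e^0.87 = 4320.31.
Phase 2 runs for 13 − 3 = 10 weeks at r = 0.194.
N(13) = 4320.31·e^(0.194×10) = 4320.31·e^1.94 = 30064.

30064 adults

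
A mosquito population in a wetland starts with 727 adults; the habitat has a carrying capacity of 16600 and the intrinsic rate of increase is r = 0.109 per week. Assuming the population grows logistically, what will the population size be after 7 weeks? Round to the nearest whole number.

1485 adults

A = (K − N₀)/N₀ = (16600 − 727)/727 = 21.834.
N(t) = K/(1 + A·e^(−rt)) = 16600/(1 + 21.834×e^(−0.109×7)).
e^(−0.763) = 0.46627; denominator = 1 + 21.834×0.46627 = 11.18.
N = 16600/11.18 = 1484.76.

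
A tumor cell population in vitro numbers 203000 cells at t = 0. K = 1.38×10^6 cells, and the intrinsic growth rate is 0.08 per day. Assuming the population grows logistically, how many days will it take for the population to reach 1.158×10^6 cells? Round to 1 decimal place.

42.6 days

A = (K − N₀)/N₀ = (1.38×10^6 − 203000)/203000 = 5.798.
Solve 1.38×10^6/(1 + 5.798·e^(−0.08t)) = 1.158×10^6: 1 + 5.798·e^(−0.08t) = 1.1917, so e^(−0.08t) = 0.0330647.
−0.08·t = ln(0.0330647) = -3.4093, so t = 3.4093/0.08 = 42.616.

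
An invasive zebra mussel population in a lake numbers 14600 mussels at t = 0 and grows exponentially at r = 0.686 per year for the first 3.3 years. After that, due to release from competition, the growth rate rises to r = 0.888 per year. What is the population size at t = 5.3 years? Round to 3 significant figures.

829000 mussels

Phase 1: N(3.3) = 14600·e^(0.686×3.3) = 14600·e^2.264 = 140446.
Phase 2 runs for 5.3 − 3.3 = 2 years at r = 0.888.
N(5.3) = 140446·e^(0.888×2) = 140446·e^1.776 = 829499.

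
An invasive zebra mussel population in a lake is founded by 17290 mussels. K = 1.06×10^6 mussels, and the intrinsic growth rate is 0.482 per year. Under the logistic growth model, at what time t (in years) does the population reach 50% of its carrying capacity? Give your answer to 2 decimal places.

8.51 years

A = (K − N₀)/N₀ = (1.06×10^6 − 17290)/17290 = 60.307.
Solve 1.06×10^6/(1 + 60.307·e^(−0.482t)) = 530000: 1 + 60.307·e^(−0.482t) = 2, so e^(−0.482t) = 0.0165818.
−0.482·t = ln(0.0165818) = -4.0995, so t = 4.0995/0.482 = 8.5051.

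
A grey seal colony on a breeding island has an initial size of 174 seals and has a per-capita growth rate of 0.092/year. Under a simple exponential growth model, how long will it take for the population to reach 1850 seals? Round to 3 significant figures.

Set N₀·e^(rt) = 1850: e^(0.092·t) = 1850/174 = 10.632.
0.092·t = ln(10.632) = 2.3639, so t = 2.3639/0.092 = 25.694.

25.7 years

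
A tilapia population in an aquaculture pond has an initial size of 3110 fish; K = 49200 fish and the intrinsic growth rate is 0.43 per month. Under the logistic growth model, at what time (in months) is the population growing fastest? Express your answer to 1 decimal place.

6.3 months

Logistic growth is fastest at N = K/2 = 24600.
A = (K − N₀)/N₀ = 14.82. Set K/(1 + A·e^(−rt)) = K/2 → A·e^(−rt) = 1.
e^(−0.43t) = 1/14.82 = 0.0674767, so t = ln(14.82)/0.43 = 2.696/0.43 = 6.2697.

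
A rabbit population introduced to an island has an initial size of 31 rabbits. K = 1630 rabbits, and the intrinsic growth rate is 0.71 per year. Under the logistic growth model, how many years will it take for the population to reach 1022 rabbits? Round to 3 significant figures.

A = (K − N₀)/N₀ = (1630 − 31)/31 = 51.581.
Solve 1630/(1 + 51.581·e^(−0.71t)) = 1022: 1 + 51.581·e^(−0.71t) = 1.5949, so e^(−0.71t) = 0.0115336.
−0.71·t = ln(0.0115336) = -4.4625, so t = 4.4625/0.71 = 6.2852.

6.29 years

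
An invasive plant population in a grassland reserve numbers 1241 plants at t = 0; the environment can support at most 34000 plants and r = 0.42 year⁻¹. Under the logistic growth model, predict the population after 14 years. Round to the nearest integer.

A = (K − N₀)/N₀ = (34000 − 1241)/1241 = 26.397.
N(t) = K/(1 + A·e^(−rt)) = 34000/(1 + 26.397×e^(−0.42×14)).
e^(−5.88) = 0.0027948; denominator = 1 + 26.397×0.0027948 = 1.0738.
N = 34000/1.0738 = 31664.

31664 plants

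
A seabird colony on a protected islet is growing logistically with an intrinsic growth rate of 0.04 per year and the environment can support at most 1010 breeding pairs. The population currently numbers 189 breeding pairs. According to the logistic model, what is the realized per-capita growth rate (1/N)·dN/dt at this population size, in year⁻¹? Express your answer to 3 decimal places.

(1/N)·dN/dt = r(1 − N/K) = 0.04 × (1 − 189/1010).
= 0.04 × 0.81287 = 0.032515.

0.033 per year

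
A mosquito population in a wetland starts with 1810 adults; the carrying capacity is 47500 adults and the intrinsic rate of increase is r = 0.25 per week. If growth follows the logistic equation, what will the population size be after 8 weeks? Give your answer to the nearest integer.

A = (K − N₀)/N₀ = (47500 − 1810)/1810 = 25.243.
N(t) = K/(1 + A·e^(−rt)) = 47500/(1 + 25.243×e^(−0.25×8)).
e^(−2) = 0.13534; denominator = 1 + 25.243×0.13534 = 4.4163.
N = 47500/4.4163 = 10755.7.

10756 adults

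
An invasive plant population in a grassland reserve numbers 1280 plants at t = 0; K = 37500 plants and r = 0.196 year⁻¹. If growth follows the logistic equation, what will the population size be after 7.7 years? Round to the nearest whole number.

A = (K − N₀)/N₀ = (37500 − 1280)/1280 = 28.297.
N(t) = K/(1 + A·e^(−rt)) = 37500/(1 + 28.297×e^(−0.196×7.7)).
e^(−1.509) = 0.22109; denominator = 1 + 28.297×0.22109 = 7.2561.
N = 37500/7.2561 = 5168.09.

5168 plants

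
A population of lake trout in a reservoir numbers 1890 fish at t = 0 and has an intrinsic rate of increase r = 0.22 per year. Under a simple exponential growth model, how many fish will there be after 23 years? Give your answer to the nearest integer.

N(t) = N₀·e^(rt) = 1890 × e^(0.22×23) = 1890 × e^5.06.
e^5.06 ≈ 157.59, so N ≈ 1890 × 157.59 = 297846.

297846 fish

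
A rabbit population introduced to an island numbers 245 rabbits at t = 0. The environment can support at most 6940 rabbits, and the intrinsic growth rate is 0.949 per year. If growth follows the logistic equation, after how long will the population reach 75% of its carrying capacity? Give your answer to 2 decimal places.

A = (K − N₀)/N₀ = (6940 − 245)/245 = 27.327.
Solve 6940/(1 + 27.327·e^(−0.949t)) = 5205: 1 + 27.327·e^(−0.949t) = 1.3333, so e^(−0.949t) = 0.0121982.
−0.949·t = ln(0.0121982) = -4.4065, so t = 4.4065/0.949 = 4.6433.

4.64 years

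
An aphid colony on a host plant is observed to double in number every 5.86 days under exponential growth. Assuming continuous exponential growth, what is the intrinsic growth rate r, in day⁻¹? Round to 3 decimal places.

0.118 per day

r = ln(2)/t_d = 0.6931/5.86 = 0.11828.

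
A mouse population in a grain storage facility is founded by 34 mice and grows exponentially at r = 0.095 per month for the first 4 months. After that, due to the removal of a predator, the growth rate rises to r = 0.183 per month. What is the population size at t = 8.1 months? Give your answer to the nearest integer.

105 mice

Phase 1: N(4) = 34·e^(0.095×4) = 34·e^0.38 = 49.7177.
Phase 2 runs for 8.1 − 4 = 4.1 months at r = 0.183.
N(8.1) = 49.7177·e^(0.183×4.1) = 49.7177·e^0.7503 = 105.284.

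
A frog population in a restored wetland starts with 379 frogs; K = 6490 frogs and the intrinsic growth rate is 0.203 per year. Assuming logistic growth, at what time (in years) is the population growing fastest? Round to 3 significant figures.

13.7 years

Logistic growth is fastest at N = K/2 = 3245.
A = (K − N₀)/N₀ = 16.124. Set K/(1 + A·e^(−rt)) = K/2 → A·e^(−rt) = 1.
e^(−0.203t) = 1/16.124 = 0.0620193, so t = ln(16.124)/0.203 = 2.7803/0.203 = 13.696.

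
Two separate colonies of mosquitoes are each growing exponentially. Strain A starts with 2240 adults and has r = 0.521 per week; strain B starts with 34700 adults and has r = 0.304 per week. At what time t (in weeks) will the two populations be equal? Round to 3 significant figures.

12.6 weeks

Set 2240·e^(0.521t) = 34700·e^(0.304t).
e^((0.521 − 0.304)t) = 34700/2240 → e^(0.217·t) = 15.491.
0.217·t = ln(15.491) = 2.7403, so t = 2.7403/0.217 = 12.628.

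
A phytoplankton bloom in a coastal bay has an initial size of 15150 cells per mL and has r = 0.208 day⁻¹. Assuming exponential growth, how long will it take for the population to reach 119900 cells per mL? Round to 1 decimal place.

9.9 days

Set N₀·e^(rt) = 119900: e^(0.208·t) = 119900/15150 = 7.9142.
0.208·t = ln(7.9142) = 2.0687, so t = 2.0687/0.208 = 9.9455.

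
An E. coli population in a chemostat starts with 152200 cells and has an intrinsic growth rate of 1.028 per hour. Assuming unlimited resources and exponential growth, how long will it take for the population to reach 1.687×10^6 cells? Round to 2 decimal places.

2.34 hours

Set N₀·e^(rt) = 1.687×10^6: e^(1.028·t) = 1.687×10^6/152200 = 11.084.
1.028·t = ln(11.084) = 2.4055, so t = 2.4055/1.028 = 2.34.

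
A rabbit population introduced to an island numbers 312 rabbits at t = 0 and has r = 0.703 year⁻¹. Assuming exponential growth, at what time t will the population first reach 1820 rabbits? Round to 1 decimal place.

2.5 years

Set N₀·e^(rt) = 1820: e^(0.703·t) = 1820/312 = 5.8333.
0.703·t = ln(5.8333) = 1.7636, so t = 1.7636/0.703 = 2.5087.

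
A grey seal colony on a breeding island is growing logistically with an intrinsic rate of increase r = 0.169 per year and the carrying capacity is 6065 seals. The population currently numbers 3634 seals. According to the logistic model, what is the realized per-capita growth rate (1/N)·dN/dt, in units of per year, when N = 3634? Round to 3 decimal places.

0.068 per year

(1/N)·dN/dt = r(1 − N/K) = 0.169 × (1 − 3634/6065).
= 0.169 × 0.40082 = 0.067739.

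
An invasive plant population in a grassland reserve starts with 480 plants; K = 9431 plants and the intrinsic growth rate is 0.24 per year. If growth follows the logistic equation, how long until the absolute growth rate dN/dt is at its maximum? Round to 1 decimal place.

Logistic growth is fastest at N = K/2 = 4715.5.
A = (K − N₀)/N₀ = 18.648. Set K/(1 + A·e^(−rt)) = K/2 → A·e^(−rt) = 1.
e^(−0.24t) = 1/18.648 = 0.0536253, so t = ln(18.648)/0.24 = 2.9257/0.24 = 12.191.

12.2 years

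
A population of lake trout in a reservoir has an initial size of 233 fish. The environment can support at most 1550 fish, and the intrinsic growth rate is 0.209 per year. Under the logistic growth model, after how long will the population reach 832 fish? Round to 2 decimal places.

A = (K − N₀)/N₀ = (1550 − 233)/233 = 5.6524.
Solve 1550/(1 + 5.6524·e^(−0.209t)) = 832: 1 + 5.6524·e^(−0.209t) = 1.863, so e^(−0.209t) = 0.152676.
−0.209·t = ln(0.152676) = -1.8794, so t = 1.8794/0.209 = 8.9925.

8.99 years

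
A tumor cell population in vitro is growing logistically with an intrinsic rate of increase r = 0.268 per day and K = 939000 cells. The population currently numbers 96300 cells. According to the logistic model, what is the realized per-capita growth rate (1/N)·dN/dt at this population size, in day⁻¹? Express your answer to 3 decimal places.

(1/N)·dN/dt = r(1 − N/K) = 0.268 × (1 − 96300/939000).
= 0.268 × 0.89744 = 0.24052.

0.241 per day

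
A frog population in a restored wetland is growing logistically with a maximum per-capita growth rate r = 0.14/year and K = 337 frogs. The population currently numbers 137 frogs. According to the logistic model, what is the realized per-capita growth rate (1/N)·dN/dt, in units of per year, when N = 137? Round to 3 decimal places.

0.083 per year

(1/N)·dN/dt = r(1 − N/K) = 0.14 × (1 − 137/337).
= 0.14 × 0.59347 = 0.083086.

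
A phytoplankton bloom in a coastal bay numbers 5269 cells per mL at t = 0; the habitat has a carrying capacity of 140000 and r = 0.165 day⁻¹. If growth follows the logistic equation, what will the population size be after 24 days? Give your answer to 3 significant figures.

94100 cells per mL

A = (K − N₀)/N₀ = (140000 − 5269)/5269 = 25.571.
N(t) = K/(1 + A·e^(−rt)) = 140000/(1 + 25.571×e^(−0.165×24)).
e^(−3.96) = 0.019063; denominator = 1 + 25.571×0.019063 = 1.4875.
N = 140000/1.4875 = 94120.6.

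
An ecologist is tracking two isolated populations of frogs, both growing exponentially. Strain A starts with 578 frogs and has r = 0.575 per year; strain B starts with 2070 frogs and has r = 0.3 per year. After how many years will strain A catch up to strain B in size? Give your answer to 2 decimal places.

Set 578·e^(0.575t) = 2070·e^(0.3t).
e^((0.575 − 0.3)t) = 2070/578 → e^(0.275·t) = 3.5813.
0.275·t = ln(3.5813) = 1.2757, so t = 1.2757/0.275 = 4.639.

4.64 years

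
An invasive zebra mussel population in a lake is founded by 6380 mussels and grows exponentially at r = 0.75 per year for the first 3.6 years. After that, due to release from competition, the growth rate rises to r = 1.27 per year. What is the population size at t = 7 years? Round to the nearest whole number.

7123597 mussels

Phase 1: N(3.6) = 6380·e^(0.75×3.6) = 6380·e^2.7 = 94932.7.
Phase 2 runs for 7 − 3.6 = 3.4 years at r = 1.27.
N(7) = 94932.7·e^(1.27×3.4) = 94932.7·e^4.318 = 7.123597×10^6.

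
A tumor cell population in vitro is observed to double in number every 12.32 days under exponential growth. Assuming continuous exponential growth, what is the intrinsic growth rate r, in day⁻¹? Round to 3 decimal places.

r = ln(2)/t_d = 0.6931/12.32 = 0.056262.

0.056 per day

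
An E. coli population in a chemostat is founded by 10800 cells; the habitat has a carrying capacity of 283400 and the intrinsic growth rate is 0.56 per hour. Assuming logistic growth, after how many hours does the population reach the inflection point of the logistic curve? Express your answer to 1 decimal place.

Logistic growth is fastest at N = K/2 = 141700.
A = (K − N₀)/N₀ = 25.241. Set K/(1 + A·e^(−rt)) = K/2 → A·e^(−rt) = 1.
e^(−0.56t) = 1/25.241 = 0.0396185, so t = ln(25.241)/0.56 = 3.2285/0.56 = 5.7651.

5.8 hours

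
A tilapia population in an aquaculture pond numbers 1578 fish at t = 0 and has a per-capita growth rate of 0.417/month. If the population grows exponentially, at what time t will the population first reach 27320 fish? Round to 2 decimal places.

Set N₀·e^(rt) = 27320: e^(0.417·t) = 27320/1578 = 17.313.
0.417·t = ln(17.313) = 2.8515, so t = 2.8515/0.417 = 6.838.

6.84 months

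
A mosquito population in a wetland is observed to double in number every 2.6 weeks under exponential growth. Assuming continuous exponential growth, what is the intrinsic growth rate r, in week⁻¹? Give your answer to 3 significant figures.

r = ln(2)/t_d = 0.6931/2.6 = 0.2666.

0.267 per week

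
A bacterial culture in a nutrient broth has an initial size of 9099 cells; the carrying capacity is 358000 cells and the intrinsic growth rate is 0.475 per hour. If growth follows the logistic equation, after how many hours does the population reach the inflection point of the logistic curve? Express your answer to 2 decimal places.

Logistic growth is fastest at N = K/2 = 179000.
A = (K − N₀)/N₀ = 38.345. Set K/(1 + A·e^(−rt)) = K/2 → A·e^(−rt) = 1.
e^(−0.475t) = 1/38.345 = 0.026079, so t = ln(38.345)/0.475 = 3.6466/0.475 = 7.6771.

7.68 hours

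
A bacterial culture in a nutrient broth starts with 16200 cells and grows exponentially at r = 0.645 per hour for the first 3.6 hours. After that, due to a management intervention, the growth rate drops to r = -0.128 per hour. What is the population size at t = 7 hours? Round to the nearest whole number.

Phase 1: N(3.6) = 16200·e^(0.645×3.6) = 16200·e^2.322 = 165176.
Phase 2 runs for 7 − 3.6 = 3.4 hours at r = -0.128.
N(7) = 165176·e^(-0.128×3.4) = 165176·e^-0.4352 = 106891.

106891 cells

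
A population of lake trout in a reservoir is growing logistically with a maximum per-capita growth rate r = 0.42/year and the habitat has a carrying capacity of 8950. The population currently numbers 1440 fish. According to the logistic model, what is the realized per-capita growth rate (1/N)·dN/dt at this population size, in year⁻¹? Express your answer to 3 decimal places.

0.352 per year

(1/N)·dN/dt = r(1 − N/K) = 0.42 × (1 − 1440/8950).
= 0.42 × 0.83911 = 0.35242.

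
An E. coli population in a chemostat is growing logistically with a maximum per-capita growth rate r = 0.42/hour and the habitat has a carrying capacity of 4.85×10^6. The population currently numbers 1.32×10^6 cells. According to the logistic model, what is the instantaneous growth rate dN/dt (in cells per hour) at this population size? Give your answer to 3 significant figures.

404000 cells per hour

dN/dt = rN(1 − N/K) = 0.42 × 1.32×10^6 × (1 − 1.32×10^6/4.85×10^6).
1 − 1.32×10^6/4.85×10^6 = 0.72784; dN/dt = 0.42 × 1.32×10^6 × 0.72784 = 4.03512×10^5.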